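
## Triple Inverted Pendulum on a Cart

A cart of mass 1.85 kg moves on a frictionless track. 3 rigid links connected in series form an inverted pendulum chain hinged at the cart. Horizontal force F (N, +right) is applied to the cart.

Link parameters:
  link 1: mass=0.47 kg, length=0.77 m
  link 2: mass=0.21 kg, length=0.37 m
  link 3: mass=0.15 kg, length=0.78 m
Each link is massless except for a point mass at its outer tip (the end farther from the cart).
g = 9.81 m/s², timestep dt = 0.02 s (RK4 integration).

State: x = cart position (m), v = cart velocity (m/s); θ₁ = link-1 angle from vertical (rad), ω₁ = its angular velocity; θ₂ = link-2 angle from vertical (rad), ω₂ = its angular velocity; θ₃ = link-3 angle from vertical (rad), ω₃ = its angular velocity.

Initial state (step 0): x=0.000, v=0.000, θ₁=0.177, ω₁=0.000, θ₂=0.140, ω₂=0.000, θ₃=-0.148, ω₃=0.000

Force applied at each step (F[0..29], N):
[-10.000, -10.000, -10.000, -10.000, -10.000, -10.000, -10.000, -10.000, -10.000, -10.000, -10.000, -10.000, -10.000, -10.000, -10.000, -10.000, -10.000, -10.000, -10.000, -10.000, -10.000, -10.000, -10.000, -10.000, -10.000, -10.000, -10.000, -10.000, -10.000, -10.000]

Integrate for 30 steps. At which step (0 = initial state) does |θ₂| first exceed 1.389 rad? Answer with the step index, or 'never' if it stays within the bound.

Answer: never

Derivation:
apply F[0]=-10.000 → step 1: x=-0.001, v=-0.121, θ₁=0.179, ω₁=0.206, θ₂=0.141, ω₂=0.055, θ₃=-0.149, ω₃=-0.101
apply F[1]=-10.000 → step 2: x=-0.005, v=-0.243, θ₁=0.185, ω₁=0.414, θ₂=0.142, ω₂=0.108, θ₃=-0.152, ω₃=-0.202
apply F[2]=-10.000 → step 3: x=-0.011, v=-0.365, θ₁=0.196, ω₁=0.624, θ₂=0.145, ω₂=0.156, θ₃=-0.157, ω₃=-0.302
apply F[3]=-10.000 → step 4: x=-0.019, v=-0.487, θ₁=0.210, ω₁=0.839, θ₂=0.148, ω₂=0.196, θ₃=-0.164, ω₃=-0.400
apply F[4]=-10.000 → step 5: x=-0.030, v=-0.609, θ₁=0.229, ω₁=1.059, θ₂=0.153, ω₂=0.227, θ₃=-0.173, ω₃=-0.496
apply F[5]=-10.000 → step 6: x=-0.044, v=-0.731, θ₁=0.253, ω₁=1.285, θ₂=0.157, ω₂=0.246, θ₃=-0.184, ω₃=-0.587
apply F[6]=-10.000 → step 7: x=-0.060, v=-0.854, θ₁=0.281, ω₁=1.517, θ₂=0.162, ω₂=0.253, θ₃=-0.197, ω₃=-0.672
apply F[7]=-10.000 → step 8: x=-0.078, v=-0.975, θ₁=0.313, ω₁=1.756, θ₂=0.167, ω₂=0.247, θ₃=-0.211, ω₃=-0.748
apply F[8]=-10.000 → step 9: x=-0.099, v=-1.096, θ₁=0.351, ω₁=1.999, θ₂=0.172, ω₂=0.230, θ₃=-0.226, ω₃=-0.812
apply F[9]=-10.000 → step 10: x=-0.122, v=-1.214, θ₁=0.393, ω₁=2.246, θ₂=0.177, ω₂=0.206, θ₃=-0.243, ω₃=-0.861
apply F[10]=-10.000 → step 11: x=-0.147, v=-1.330, θ₁=0.441, ω₁=2.494, θ₂=0.180, ω₂=0.180, θ₃=-0.261, ω₃=-0.893
apply F[11]=-10.000 → step 12: x=-0.175, v=-1.441, θ₁=0.493, ω₁=2.741, θ₂=0.184, ω₂=0.161, θ₃=-0.279, ω₃=-0.904
apply F[12]=-10.000 → step 13: x=-0.205, v=-1.547, θ₁=0.550, ω₁=2.983, θ₂=0.187, ω₂=0.162, θ₃=-0.297, ω₃=-0.893
apply F[13]=-10.000 → step 14: x=-0.237, v=-1.647, θ₁=0.612, ω₁=3.219, θ₂=0.190, ω₂=0.194, θ₃=-0.314, ω₃=-0.860
apply F[14]=-10.000 → step 15: x=-0.271, v=-1.739, θ₁=0.679, ω₁=3.446, θ₂=0.195, ω₂=0.270, θ₃=-0.331, ω₃=-0.805
apply F[15]=-10.000 → step 16: x=-0.306, v=-1.823, θ₁=0.750, ω₁=3.662, θ₂=0.202, ω₂=0.403, θ₃=-0.346, ω₃=-0.730
apply F[16]=-10.000 → step 17: x=-0.343, v=-1.897, θ₁=0.825, ω₁=3.867, θ₂=0.212, ω₂=0.602, θ₃=-0.360, ω₃=-0.636
apply F[17]=-10.000 → step 18: x=-0.382, v=-1.963, θ₁=0.905, ω₁=4.061, θ₂=0.226, ω₂=0.877, θ₃=-0.372, ω₃=-0.524
apply F[18]=-10.000 → step 19: x=-0.422, v=-2.018, θ₁=0.988, ω₁=4.244, θ₂=0.247, ω₂=1.232, θ₃=-0.381, ω₃=-0.397
apply F[19]=-10.000 → step 20: x=-0.463, v=-2.064, θ₁=1.074, ω₁=4.417, θ₂=0.276, ω₂=1.670, θ₃=-0.387, ω₃=-0.251
apply F[20]=-10.000 → step 21: x=-0.504, v=-2.099, θ₁=1.164, ω₁=4.579, θ₂=0.315, ω₂=2.192, θ₃=-0.391, ω₃=-0.086
apply F[21]=-10.000 → step 22: x=-0.547, v=-2.123, θ₁=1.258, ω₁=4.729, θ₂=0.364, ω₂=2.795, θ₃=-0.391, ω₃=0.106
apply F[22]=-10.000 → step 23: x=-0.589, v=-2.137, θ₁=1.354, ω₁=4.866, θ₂=0.427, ω₂=3.475, θ₃=-0.386, ω₃=0.331
apply F[23]=-10.000 → step 24: x=-0.632, v=-2.140, θ₁=1.452, ω₁=4.985, θ₂=0.504, ω₂=4.228, θ₃=-0.377, ω₃=0.604
apply F[24]=-10.000 → step 25: x=-0.675, v=-2.133, θ₁=1.553, ω₁=5.083, θ₂=0.596, ω₂=5.044, θ₃=-0.362, ω₃=0.938
apply F[25]=-10.000 → step 26: x=-0.717, v=-2.116, θ₁=1.655, ω₁=5.156, θ₂=0.706, ω₂=5.915, θ₃=-0.339, ω₃=1.355
apply F[26]=-10.000 → step 27: x=-0.759, v=-2.090, θ₁=1.759, ω₁=5.198, θ₂=0.833, ω₂=6.830, θ₃=-0.307, ω₃=1.879
apply F[27]=-10.000 → step 28: x=-0.801, v=-2.054, θ₁=1.863, ω₁=5.205, θ₂=0.979, ω₂=7.774, θ₃=-0.263, ω₃=2.534
apply F[28]=-10.000 → step 29: x=-0.842, v=-2.011, θ₁=1.967, ω₁=5.174, θ₂=1.144, ω₂=8.727, θ₃=-0.204, ω₃=3.350
apply F[29]=-10.000 → step 30: x=-0.881, v=-1.960, θ₁=2.070, ω₁=5.109, θ₂=1.328, ω₂=9.654, θ₃=-0.128, ω₃=4.350
max |θ₂| = 1.328 ≤ 1.389 over all 31 states.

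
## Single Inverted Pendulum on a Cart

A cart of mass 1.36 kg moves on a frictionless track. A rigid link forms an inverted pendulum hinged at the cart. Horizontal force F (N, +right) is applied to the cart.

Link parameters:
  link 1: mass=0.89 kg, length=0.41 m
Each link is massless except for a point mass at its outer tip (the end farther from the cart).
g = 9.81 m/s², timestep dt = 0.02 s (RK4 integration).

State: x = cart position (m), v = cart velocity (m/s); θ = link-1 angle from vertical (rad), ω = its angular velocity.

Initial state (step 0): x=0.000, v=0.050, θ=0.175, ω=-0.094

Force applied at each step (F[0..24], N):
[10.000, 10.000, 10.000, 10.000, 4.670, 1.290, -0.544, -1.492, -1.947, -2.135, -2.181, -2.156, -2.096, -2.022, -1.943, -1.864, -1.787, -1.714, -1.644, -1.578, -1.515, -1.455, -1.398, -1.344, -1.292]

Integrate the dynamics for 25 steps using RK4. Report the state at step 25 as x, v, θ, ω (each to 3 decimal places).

Answer: x=0.182, v=0.159, θ=-0.043, ω=-0.006

Derivation:
apply F[0]=+10.000 → step 1: x=0.002, v=0.173, θ=0.171, ω=-0.307
apply F[1]=+10.000 → step 2: x=0.007, v=0.297, θ=0.163, ω=-0.525
apply F[2]=+10.000 → step 3: x=0.014, v=0.422, θ=0.150, ω=-0.753
apply F[3]=+10.000 → step 4: x=0.024, v=0.550, θ=0.132, ω=-0.995
apply F[4]=+4.670 → step 5: x=0.035, v=0.604, θ=0.112, ω=-1.065
apply F[5]=+1.290 → step 6: x=0.048, v=0.610, θ=0.091, ω=-1.033
apply F[6]=-0.544 → step 7: x=0.060, v=0.592, θ=0.071, ω=-0.951
apply F[7]=-1.492 → step 8: x=0.071, v=0.563, θ=0.053, ω=-0.849
apply F[8]=-1.947 → step 9: x=0.082, v=0.529, θ=0.037, ω=-0.744
apply F[9]=-2.135 → step 10: x=0.092, v=0.494, θ=0.023, ω=-0.644
apply F[10]=-2.181 → step 11: x=0.102, v=0.459, θ=0.011, ω=-0.552
apply F[11]=-2.156 → step 12: x=0.111, v=0.427, θ=0.001, ω=-0.470
apply F[12]=-2.096 → step 13: x=0.119, v=0.396, θ=-0.007, ω=-0.397
apply F[13]=-2.022 → step 14: x=0.126, v=0.368, θ=-0.015, ω=-0.334
apply F[14]=-1.943 → step 15: x=0.134, v=0.342, θ=-0.021, ω=-0.278
apply F[15]=-1.864 → step 16: x=0.140, v=0.317, θ=-0.026, ω=-0.230
apply F[16]=-1.787 → step 17: x=0.146, v=0.295, θ=-0.030, ω=-0.188
apply F[17]=-1.714 → step 18: x=0.152, v=0.274, θ=-0.033, ω=-0.152
apply F[18]=-1.644 → step 19: x=0.157, v=0.254, θ=-0.036, ω=-0.121
apply F[19]=-1.578 → step 20: x=0.162, v=0.236, θ=-0.038, ω=-0.094
apply F[20]=-1.515 → step 21: x=0.167, v=0.218, θ=-0.040, ω=-0.070
apply F[21]=-1.455 → step 22: x=0.171, v=0.202, θ=-0.041, ω=-0.050
apply F[22]=-1.398 → step 23: x=0.175, v=0.187, θ=-0.042, ω=-0.033
apply F[23]=-1.344 → step 24: x=0.178, v=0.173, θ=-0.043, ω=-0.019
apply F[24]=-1.292 → step 25: x=0.182, v=0.159, θ=-0.043, ω=-0.006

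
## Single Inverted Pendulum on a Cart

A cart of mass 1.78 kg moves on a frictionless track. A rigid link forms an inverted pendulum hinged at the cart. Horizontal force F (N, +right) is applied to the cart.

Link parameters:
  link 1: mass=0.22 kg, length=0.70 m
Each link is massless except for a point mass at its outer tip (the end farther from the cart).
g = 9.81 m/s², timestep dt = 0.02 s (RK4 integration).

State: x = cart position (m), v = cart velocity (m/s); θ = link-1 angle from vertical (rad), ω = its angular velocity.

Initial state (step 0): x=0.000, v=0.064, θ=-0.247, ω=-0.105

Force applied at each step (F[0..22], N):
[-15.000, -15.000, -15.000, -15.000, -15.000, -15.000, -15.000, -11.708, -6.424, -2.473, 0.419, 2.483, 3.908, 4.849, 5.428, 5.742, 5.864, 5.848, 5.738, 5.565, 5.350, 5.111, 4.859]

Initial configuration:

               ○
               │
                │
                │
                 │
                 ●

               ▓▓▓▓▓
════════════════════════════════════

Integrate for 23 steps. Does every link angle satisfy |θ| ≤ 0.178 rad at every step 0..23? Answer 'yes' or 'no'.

apply F[0]=-15.000 → step 1: x=-0.000, v=-0.098, θ=-0.248, ω=0.050
apply F[1]=-15.000 → step 2: x=-0.004, v=-0.259, θ=-0.245, ω=0.206
apply F[2]=-15.000 → step 3: x=-0.011, v=-0.421, θ=-0.239, ω=0.363
apply F[3]=-15.000 → step 4: x=-0.021, v=-0.583, θ=-0.230, ω=0.522
apply F[4]=-15.000 → step 5: x=-0.034, v=-0.745, θ=-0.218, ω=0.686
apply F[5]=-15.000 → step 6: x=-0.051, v=-0.908, θ=-0.203, ω=0.855
apply F[6]=-15.000 → step 7: x=-0.070, v=-1.072, θ=-0.184, ω=1.030
apply F[7]=-11.708 → step 8: x=-0.093, v=-1.199, θ=-0.162, ω=1.161
apply F[8]=-6.424 → step 9: x=-0.118, v=-1.268, θ=-0.138, ω=1.216
apply F[9]=-2.473 → step 10: x=-0.143, v=-1.293, θ=-0.114, ω=1.216
apply F[10]=+0.419 → step 11: x=-0.169, v=-1.286, θ=-0.090, ω=1.178
apply F[11]=+2.483 → step 12: x=-0.195, v=-1.256, θ=-0.067, ω=1.114
apply F[12]=+3.908 → step 13: x=-0.219, v=-1.211, θ=-0.046, ω=1.034
apply F[13]=+4.849 → step 14: x=-0.243, v=-1.156, θ=-0.026, ω=0.945
apply F[14]=+5.428 → step 15: x=-0.265, v=-1.095, θ=-0.008, ω=0.852
apply F[15]=+5.742 → step 16: x=-0.287, v=-1.030, θ=0.008, ω=0.760
apply F[16]=+5.864 → step 17: x=-0.307, v=-0.965, θ=0.022, ω=0.671
apply F[17]=+5.848 → step 18: x=-0.325, v=-0.900, θ=0.035, ω=0.586
apply F[18]=+5.738 → step 19: x=-0.343, v=-0.836, θ=0.046, ω=0.507
apply F[19]=+5.565 → step 20: x=-0.359, v=-0.775, θ=0.055, ω=0.433
apply F[20]=+5.350 → step 21: x=-0.374, v=-0.716, θ=0.063, ω=0.366
apply F[21]=+5.111 → step 22: x=-0.387, v=-0.660, θ=0.070, ω=0.305
apply F[22]=+4.859 → step 23: x=-0.400, v=-0.607, θ=0.075, ω=0.250
Max |angle| over trajectory = 0.248 rad; bound = 0.178 → exceeded.

Answer: no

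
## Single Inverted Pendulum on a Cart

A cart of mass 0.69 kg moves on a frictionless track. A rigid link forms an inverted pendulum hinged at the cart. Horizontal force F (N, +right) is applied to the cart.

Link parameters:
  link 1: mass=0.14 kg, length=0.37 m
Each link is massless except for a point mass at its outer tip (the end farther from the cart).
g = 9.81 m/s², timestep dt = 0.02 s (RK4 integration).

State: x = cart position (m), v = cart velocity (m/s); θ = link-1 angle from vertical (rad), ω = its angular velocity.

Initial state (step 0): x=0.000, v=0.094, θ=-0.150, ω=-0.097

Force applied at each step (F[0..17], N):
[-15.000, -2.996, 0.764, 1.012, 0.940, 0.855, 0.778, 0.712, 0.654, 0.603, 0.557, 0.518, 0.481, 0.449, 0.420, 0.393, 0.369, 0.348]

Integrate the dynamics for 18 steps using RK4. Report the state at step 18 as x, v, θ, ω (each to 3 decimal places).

apply F[0]=-15.000 → step 1: x=-0.002, v=-0.333, θ=-0.141, ω=0.967
apply F[1]=-2.996 → step 2: x=-0.010, v=-0.415, θ=-0.120, ω=1.116
apply F[2]=+0.764 → step 3: x=-0.018, v=-0.389, θ=-0.099, ω=0.988
apply F[3]=+1.012 → step 4: x=-0.025, v=-0.356, θ=-0.081, ω=0.852
apply F[4]=+0.940 → step 5: x=-0.032, v=-0.326, θ=-0.065, ω=0.732
apply F[5]=+0.855 → step 6: x=-0.038, v=-0.299, θ=-0.052, ω=0.629
apply F[6]=+0.778 → step 7: x=-0.044, v=-0.274, θ=-0.040, ω=0.539
apply F[7]=+0.712 → step 8: x=-0.049, v=-0.252, θ=-0.030, ω=0.461
apply F[8]=+0.654 → step 9: x=-0.054, v=-0.232, θ=-0.021, ω=0.393
apply F[9]=+0.603 → step 10: x=-0.059, v=-0.214, θ=-0.014, ω=0.335
apply F[10]=+0.557 → step 11: x=-0.063, v=-0.198, θ=-0.008, ω=0.284
apply F[11]=+0.518 → step 12: x=-0.067, v=-0.182, θ=-0.003, ω=0.240
apply F[12]=+0.481 → step 13: x=-0.070, v=-0.168, θ=0.002, ω=0.202
apply F[13]=+0.449 → step 14: x=-0.073, v=-0.156, θ=0.005, ω=0.169
apply F[14]=+0.420 → step 15: x=-0.076, v=-0.144, θ=0.008, ω=0.141
apply F[15]=+0.393 → step 16: x=-0.079, v=-0.133, θ=0.011, ω=0.116
apply F[16]=+0.369 → step 17: x=-0.082, v=-0.123, θ=0.013, ω=0.095
apply F[17]=+0.348 → step 18: x=-0.084, v=-0.113, θ=0.015, ω=0.076

Answer: x=-0.084, v=-0.113, θ=0.015, ω=0.076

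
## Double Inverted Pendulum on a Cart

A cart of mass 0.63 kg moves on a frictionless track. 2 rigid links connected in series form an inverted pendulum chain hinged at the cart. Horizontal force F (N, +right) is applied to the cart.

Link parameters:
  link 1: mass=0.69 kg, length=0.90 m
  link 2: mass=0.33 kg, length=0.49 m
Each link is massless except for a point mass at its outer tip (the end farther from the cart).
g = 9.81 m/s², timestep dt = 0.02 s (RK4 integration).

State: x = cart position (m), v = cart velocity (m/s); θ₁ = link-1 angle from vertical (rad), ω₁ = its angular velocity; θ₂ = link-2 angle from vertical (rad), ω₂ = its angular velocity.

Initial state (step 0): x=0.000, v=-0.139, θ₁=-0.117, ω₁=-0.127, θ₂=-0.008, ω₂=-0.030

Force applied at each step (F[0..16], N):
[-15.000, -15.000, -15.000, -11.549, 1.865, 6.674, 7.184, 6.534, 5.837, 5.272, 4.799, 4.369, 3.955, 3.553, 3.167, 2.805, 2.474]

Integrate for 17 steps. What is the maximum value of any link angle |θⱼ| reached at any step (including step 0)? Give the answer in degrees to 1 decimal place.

apply F[0]=-15.000 → step 1: x=-0.007, v=-0.569, θ₁=-0.115, ω₁=0.308, θ₂=-0.008, ω₂=0.050
apply F[1]=-15.000 → step 2: x=-0.023, v=-1.003, θ₁=-0.105, ω₁=0.751, θ₂=-0.006, ω₂=0.123
apply F[2]=-15.000 → step 3: x=-0.047, v=-1.445, θ₁=-0.085, ω₁=1.209, θ₂=-0.003, ω₂=0.184
apply F[3]=-11.549 → step 4: x=-0.080, v=-1.791, θ₁=-0.057, ω₁=1.568, θ₂=0.001, ω₂=0.223
apply F[4]=+1.865 → step 5: x=-0.115, v=-1.721, θ₁=-0.027, ω₁=1.478, θ₂=0.006, ω₂=0.244
apply F[5]=+6.674 → step 6: x=-0.147, v=-1.506, θ₁=0.000, ω₁=1.235, θ₂=0.011, ω₂=0.254
apply F[6]=+7.184 → step 7: x=-0.175, v=-1.281, θ₁=0.022, ω₁=0.988, θ₂=0.016, ω₂=0.255
apply F[7]=+6.534 → step 8: x=-0.198, v=-1.084, θ₁=0.040, ω₁=0.776, θ₂=0.021, ω₂=0.247
apply F[8]=+5.837 → step 9: x=-0.218, v=-0.913, θ₁=0.054, ω₁=0.600, θ₂=0.026, ω₂=0.233
apply F[9]=+5.272 → step 10: x=-0.235, v=-0.765, θ₁=0.064, ω₁=0.452, θ₂=0.030, ω₂=0.215
apply F[10]=+4.799 → step 11: x=-0.249, v=-0.635, θ₁=0.072, ω₁=0.326, θ₂=0.034, ω₂=0.193
apply F[11]=+4.369 → step 12: x=-0.261, v=-0.521, θ₁=0.078, ω₁=0.220, θ₂=0.038, ω₂=0.169
apply F[12]=+3.955 → step 13: x=-0.270, v=-0.421, θ₁=0.081, ω₁=0.132, θ₂=0.041, ω₂=0.145
apply F[13]=+3.553 → step 14: x=-0.278, v=-0.335, θ₁=0.083, ω₁=0.059, θ₂=0.044, ω₂=0.120
apply F[14]=+3.167 → step 15: x=-0.284, v=-0.262, θ₁=0.084, ω₁=-0.000, θ₂=0.046, ω₂=0.097
apply F[15]=+2.805 → step 16: x=-0.288, v=-0.200, θ₁=0.083, ω₁=-0.047, θ₂=0.048, ω₂=0.075
apply F[16]=+2.474 → step 17: x=-0.292, v=-0.148, θ₁=0.082, ω₁=-0.083, θ₂=0.049, ω₂=0.054
Max |angle| over trajectory = 0.117 rad = 6.7°.

Answer: 6.7°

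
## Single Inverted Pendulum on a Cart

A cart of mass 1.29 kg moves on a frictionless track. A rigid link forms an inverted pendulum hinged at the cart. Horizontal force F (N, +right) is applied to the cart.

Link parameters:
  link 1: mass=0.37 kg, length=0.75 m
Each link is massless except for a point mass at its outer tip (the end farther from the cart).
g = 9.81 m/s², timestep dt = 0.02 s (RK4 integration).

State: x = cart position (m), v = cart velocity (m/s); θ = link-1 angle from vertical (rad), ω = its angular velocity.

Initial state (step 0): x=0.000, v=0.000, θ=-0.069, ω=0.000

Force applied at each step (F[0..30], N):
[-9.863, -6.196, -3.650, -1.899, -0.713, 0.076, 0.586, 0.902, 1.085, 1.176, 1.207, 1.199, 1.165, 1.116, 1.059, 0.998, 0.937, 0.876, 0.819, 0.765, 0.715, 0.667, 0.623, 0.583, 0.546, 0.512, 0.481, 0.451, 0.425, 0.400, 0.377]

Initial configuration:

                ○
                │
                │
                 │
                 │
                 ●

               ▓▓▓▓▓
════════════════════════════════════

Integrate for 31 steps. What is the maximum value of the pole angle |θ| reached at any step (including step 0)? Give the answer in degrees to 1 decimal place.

apply F[0]=-9.863 → step 1: x=-0.001, v=-0.149, θ=-0.067, ω=0.180
apply F[1]=-6.196 → step 2: x=-0.005, v=-0.241, θ=-0.063, ω=0.286
apply F[2]=-3.650 → step 3: x=-0.011, v=-0.294, θ=-0.056, ω=0.341
apply F[3]=-1.899 → step 4: x=-0.017, v=-0.321, θ=-0.049, ω=0.363
apply F[4]=-0.713 → step 5: x=-0.023, v=-0.329, θ=-0.042, ω=0.362
apply F[5]=+0.076 → step 6: x=-0.030, v=-0.326, θ=-0.035, ω=0.348
apply F[6]=+0.586 → step 7: x=-0.036, v=-0.315, θ=-0.028, ω=0.325
apply F[7]=+0.902 → step 8: x=-0.043, v=-0.300, θ=-0.022, ω=0.298
apply F[8]=+1.085 → step 9: x=-0.048, v=-0.282, θ=-0.016, ω=0.269
apply F[9]=+1.176 → step 10: x=-0.054, v=-0.263, θ=-0.011, ω=0.240
apply F[10]=+1.207 → step 11: x=-0.059, v=-0.244, θ=-0.007, ω=0.212
apply F[11]=+1.199 → step 12: x=-0.064, v=-0.225, θ=-0.003, ω=0.186
apply F[12]=+1.165 → step 13: x=-0.068, v=-0.207, θ=0.001, ω=0.162
apply F[13]=+1.116 → step 14: x=-0.072, v=-0.190, θ=0.004, ω=0.139
apply F[14]=+1.059 → step 15: x=-0.075, v=-0.174, θ=0.006, ω=0.119
apply F[15]=+0.998 → step 16: x=-0.079, v=-0.158, θ=0.009, ω=0.101
apply F[16]=+0.937 → step 17: x=-0.082, v=-0.144, θ=0.010, ω=0.085
apply F[17]=+0.876 → step 18: x=-0.085, v=-0.132, θ=0.012, ω=0.070
apply F[18]=+0.819 → step 19: x=-0.087, v=-0.120, θ=0.013, ω=0.058
apply F[19]=+0.765 → step 20: x=-0.089, v=-0.108, θ=0.014, ω=0.047
apply F[20]=+0.715 → step 21: x=-0.091, v=-0.098, θ=0.015, ω=0.037
apply F[21]=+0.667 → step 22: x=-0.093, v=-0.089, θ=0.016, ω=0.028
apply F[22]=+0.623 → step 23: x=-0.095, v=-0.080, θ=0.016, ω=0.021
apply F[23]=+0.583 → step 24: x=-0.096, v=-0.072, θ=0.017, ω=0.014
apply F[24]=+0.546 → step 25: x=-0.098, v=-0.064, θ=0.017, ω=0.009
apply F[25]=+0.512 → step 26: x=-0.099, v=-0.057, θ=0.017, ω=0.004
apply F[26]=+0.481 → step 27: x=-0.100, v=-0.051, θ=0.017, ω=-0.000
apply F[27]=+0.451 → step 28: x=-0.101, v=-0.045, θ=0.017, ω=-0.004
apply F[28]=+0.425 → step 29: x=-0.102, v=-0.039, θ=0.017, ω=-0.007
apply F[29]=+0.400 → step 30: x=-0.103, v=-0.034, θ=0.017, ω=-0.010
apply F[30]=+0.377 → step 31: x=-0.103, v=-0.029, θ=0.016, ω=-0.012
Max |angle| over trajectory = 0.069 rad = 4.0°.

Answer: 4.0°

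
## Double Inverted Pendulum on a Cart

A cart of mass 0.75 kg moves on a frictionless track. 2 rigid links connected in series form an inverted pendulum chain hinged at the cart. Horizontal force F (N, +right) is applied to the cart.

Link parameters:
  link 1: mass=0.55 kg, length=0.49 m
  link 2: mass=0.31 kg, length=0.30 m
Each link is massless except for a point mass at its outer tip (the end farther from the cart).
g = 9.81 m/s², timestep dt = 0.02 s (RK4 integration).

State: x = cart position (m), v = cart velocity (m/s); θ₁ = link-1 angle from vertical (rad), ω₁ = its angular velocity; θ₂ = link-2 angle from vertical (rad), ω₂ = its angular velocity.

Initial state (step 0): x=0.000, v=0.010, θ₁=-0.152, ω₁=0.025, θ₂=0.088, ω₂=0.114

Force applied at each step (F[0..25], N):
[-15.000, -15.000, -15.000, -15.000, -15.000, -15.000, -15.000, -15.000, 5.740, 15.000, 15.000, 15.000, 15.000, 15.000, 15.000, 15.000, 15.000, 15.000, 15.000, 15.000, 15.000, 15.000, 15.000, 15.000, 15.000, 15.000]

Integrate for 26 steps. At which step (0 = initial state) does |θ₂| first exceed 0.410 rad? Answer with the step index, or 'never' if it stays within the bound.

Answer: never

Derivation:
apply F[0]=-15.000 → step 1: x=-0.003, v=-0.349, θ₁=-0.145, ω₁=0.627, θ₂=0.093, ω₂=0.409
apply F[1]=-15.000 → step 2: x=-0.014, v=-0.713, θ₁=-0.127, ω₁=1.249, θ₂=0.104, ω₂=0.686
apply F[2]=-15.000 → step 3: x=-0.032, v=-1.087, θ₁=-0.095, ω₁=1.912, θ₂=0.120, ω₂=0.924
apply F[3]=-15.000 → step 4: x=-0.058, v=-1.473, θ₁=-0.050, ω₁=2.630, θ₂=0.141, ω₂=1.101
apply F[4]=-15.000 → step 5: x=-0.091, v=-1.870, θ₁=0.010, ω₁=3.410, θ₂=0.164, ω₂=1.201
apply F[5]=-15.000 → step 6: x=-0.132, v=-2.271, θ₁=0.087, ω₁=4.242, θ₂=0.188, ω₂=1.223
apply F[6]=-15.000 → step 7: x=-0.182, v=-2.659, θ₁=0.180, ω₁=5.085, θ₂=0.213, ω₂=1.200
apply F[7]=-15.000 → step 8: x=-0.238, v=-3.008, θ₁=0.290, ω₁=5.868, θ₂=0.237, ω₂=1.213
apply F[8]=+5.740 → step 9: x=-0.297, v=-2.824, θ₁=0.405, ω₁=5.642, θ₂=0.261, ω₂=1.253
apply F[9]=+15.000 → step 10: x=-0.349, v=-2.451, θ₁=0.512, ω₁=5.148, θ₂=0.286, ω₂=1.200
apply F[10]=+15.000 → step 11: x=-0.395, v=-2.111, θ₁=0.612, ω₁=4.803, θ₂=0.309, ω₂=1.065
apply F[11]=+15.000 → step 12: x=-0.434, v=-1.797, θ₁=0.705, ω₁=4.584, θ₂=0.328, ω₂=0.851
apply F[12]=+15.000 → step 13: x=-0.467, v=-1.501, θ₁=0.796, ω₁=4.470, θ₂=0.342, ω₂=0.573
apply F[13]=+15.000 → step 14: x=-0.494, v=-1.214, θ₁=0.885, ω₁=4.441, θ₂=0.351, ω₂=0.245
apply F[14]=+15.000 → step 15: x=-0.516, v=-0.932, θ₁=0.974, ω₁=4.484, θ₂=0.352, ω₂=-0.118
apply F[15]=+15.000 → step 16: x=-0.531, v=-0.647, θ₁=1.065, ω₁=4.586, θ₂=0.346, ω₂=-0.500
apply F[16]=+15.000 → step 17: x=-0.541, v=-0.355, θ₁=1.158, ω₁=4.740, θ₂=0.332, ω₂=-0.883
apply F[17]=+15.000 → step 18: x=-0.546, v=-0.053, θ₁=1.254, ω₁=4.941, θ₂=0.310, ω₂=-1.250
apply F[18]=+15.000 → step 19: x=-0.543, v=0.265, θ₁=1.356, ω₁=5.188, θ₂=0.282, ω₂=-1.578
apply F[19]=+15.000 → step 20: x=-0.535, v=0.601, θ₁=1.462, ω₁=5.485, θ₂=0.248, ω₂=-1.844
apply F[20]=+15.000 → step 21: x=-0.519, v=0.961, θ₁=1.575, ω₁=5.842, θ₂=0.209, ω₂=-2.019
apply F[21]=+15.000 → step 22: x=-0.496, v=1.350, θ₁=1.696, ω₁=6.276, θ₂=0.168, ω₂=-2.069
apply F[22]=+15.000 → step 23: x=-0.465, v=1.776, θ₁=1.827, ω₁=6.818, θ₂=0.127, ω₂=-1.945
apply F[23]=+15.000 → step 24: x=-0.425, v=2.255, θ₁=1.970, ω₁=7.516, θ₂=0.092, ω₂=-1.579
apply F[24]=+15.000 → step 25: x=-0.374, v=2.807, θ₁=2.129, ω₁=8.447, θ₂=0.067, ω₂=-0.863
apply F[25]=+15.000 → step 26: x=-0.312, v=3.467, θ₁=2.310, ω₁=9.732, θ₂=0.061, ω₂=0.374
max |θ₂| = 0.352 ≤ 0.410 over all 27 states.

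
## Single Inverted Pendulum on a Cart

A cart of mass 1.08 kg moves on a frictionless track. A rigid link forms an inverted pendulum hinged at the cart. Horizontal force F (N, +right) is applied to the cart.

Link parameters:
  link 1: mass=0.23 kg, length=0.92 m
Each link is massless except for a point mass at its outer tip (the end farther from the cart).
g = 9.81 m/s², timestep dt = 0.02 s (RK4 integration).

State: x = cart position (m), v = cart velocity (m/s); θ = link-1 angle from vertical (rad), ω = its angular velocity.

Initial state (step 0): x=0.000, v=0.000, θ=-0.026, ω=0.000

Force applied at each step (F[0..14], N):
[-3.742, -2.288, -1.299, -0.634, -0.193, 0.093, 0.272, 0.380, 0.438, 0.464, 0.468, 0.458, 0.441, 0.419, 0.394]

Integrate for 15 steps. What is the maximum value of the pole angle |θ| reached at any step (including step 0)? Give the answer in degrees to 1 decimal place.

Answer: 1.5°

Derivation:
apply F[0]=-3.742 → step 1: x=-0.001, v=-0.068, θ=-0.025, ω=0.069
apply F[1]=-2.288 → step 2: x=-0.002, v=-0.110, θ=-0.024, ω=0.108
apply F[2]=-1.299 → step 3: x=-0.005, v=-0.133, θ=-0.021, ω=0.129
apply F[3]=-0.634 → step 4: x=-0.008, v=-0.144, θ=-0.019, ω=0.136
apply F[4]=-0.193 → step 5: x=-0.011, v=-0.146, θ=-0.016, ω=0.136
apply F[5]=+0.093 → step 6: x=-0.013, v=-0.144, θ=-0.013, ω=0.130
apply F[6]=+0.272 → step 7: x=-0.016, v=-0.139, θ=-0.011, ω=0.122
apply F[7]=+0.380 → step 8: x=-0.019, v=-0.131, θ=-0.008, ω=0.111
apply F[8]=+0.438 → step 9: x=-0.022, v=-0.123, θ=-0.006, ω=0.101
apply F[9]=+0.464 → step 10: x=-0.024, v=-0.114, θ=-0.004, ω=0.090
apply F[10]=+0.468 → step 11: x=-0.026, v=-0.105, θ=-0.003, ω=0.080
apply F[11]=+0.458 → step 12: x=-0.028, v=-0.097, θ=-0.001, ω=0.070
apply F[12]=+0.441 → step 13: x=-0.030, v=-0.088, θ=0.000, ω=0.061
apply F[13]=+0.419 → step 14: x=-0.032, v=-0.081, θ=0.001, ω=0.053
apply F[14]=+0.394 → step 15: x=-0.033, v=-0.073, θ=0.002, ω=0.045
Max |angle| over trajectory = 0.026 rad = 1.5°.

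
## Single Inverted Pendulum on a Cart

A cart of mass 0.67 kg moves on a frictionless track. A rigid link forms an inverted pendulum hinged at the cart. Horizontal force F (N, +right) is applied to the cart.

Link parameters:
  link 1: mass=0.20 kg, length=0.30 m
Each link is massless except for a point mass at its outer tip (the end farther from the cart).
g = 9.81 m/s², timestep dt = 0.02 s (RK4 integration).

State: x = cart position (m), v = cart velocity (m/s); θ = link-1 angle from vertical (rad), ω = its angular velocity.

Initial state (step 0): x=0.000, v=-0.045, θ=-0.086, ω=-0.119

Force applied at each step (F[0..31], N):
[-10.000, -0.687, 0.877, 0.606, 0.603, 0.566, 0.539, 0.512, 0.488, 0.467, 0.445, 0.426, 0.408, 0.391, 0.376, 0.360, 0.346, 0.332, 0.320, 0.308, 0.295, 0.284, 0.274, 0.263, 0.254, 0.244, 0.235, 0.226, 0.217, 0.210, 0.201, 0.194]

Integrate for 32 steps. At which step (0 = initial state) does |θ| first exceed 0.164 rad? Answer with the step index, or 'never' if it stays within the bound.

apply F[0]=-10.000 → step 1: x=-0.004, v=-0.338, θ=-0.079, ω=0.799
apply F[1]=-0.687 → step 2: x=-0.011, v=-0.354, θ=-0.063, ω=0.807
apply F[2]=+0.877 → step 3: x=-0.018, v=-0.325, θ=-0.048, ω=0.673
apply F[3]=+0.606 → step 4: x=-0.024, v=-0.305, θ=-0.036, ω=0.578
apply F[4]=+0.603 → step 5: x=-0.030, v=-0.285, θ=-0.025, ω=0.492
apply F[5]=+0.566 → step 6: x=-0.035, v=-0.267, θ=-0.016, ω=0.418
apply F[6]=+0.539 → step 7: x=-0.040, v=-0.250, θ=-0.008, ω=0.354
apply F[7]=+0.512 → step 8: x=-0.045, v=-0.234, θ=-0.002, ω=0.299
apply F[8]=+0.488 → step 9: x=-0.050, v=-0.220, θ=0.004, ω=0.251
apply F[9]=+0.467 → step 10: x=-0.054, v=-0.206, θ=0.008, ω=0.210
apply F[10]=+0.445 → step 11: x=-0.058, v=-0.194, θ=0.012, ω=0.174
apply F[11]=+0.426 → step 12: x=-0.062, v=-0.182, θ=0.015, ω=0.144
apply F[12]=+0.408 → step 13: x=-0.065, v=-0.170, θ=0.018, ω=0.117
apply F[13]=+0.391 → step 14: x=-0.069, v=-0.160, θ=0.020, ω=0.094
apply F[14]=+0.376 → step 15: x=-0.072, v=-0.150, θ=0.022, ω=0.074
apply F[15]=+0.360 → step 16: x=-0.075, v=-0.140, θ=0.023, ω=0.058
apply F[16]=+0.346 → step 17: x=-0.077, v=-0.131, θ=0.024, ω=0.043
apply F[17]=+0.332 → step 18: x=-0.080, v=-0.123, θ=0.025, ω=0.031
apply F[18]=+0.320 → step 19: x=-0.082, v=-0.115, θ=0.025, ω=0.020
apply F[19]=+0.308 → step 20: x=-0.084, v=-0.107, θ=0.026, ω=0.011
apply F[20]=+0.295 → step 21: x=-0.087, v=-0.100, θ=0.026, ω=0.003
apply F[21]=+0.284 → step 22: x=-0.088, v=-0.093, θ=0.026, ω=-0.003
apply F[22]=+0.274 → step 23: x=-0.090, v=-0.086, θ=0.026, ω=-0.009
apply F[23]=+0.263 → step 24: x=-0.092, v=-0.080, θ=0.025, ω=-0.013
apply F[24]=+0.254 → step 25: x=-0.093, v=-0.074, θ=0.025, ω=-0.017
apply F[25]=+0.244 → step 26: x=-0.095, v=-0.068, θ=0.025, ω=-0.020
apply F[26]=+0.235 → step 27: x=-0.096, v=-0.062, θ=0.024, ω=-0.023
apply F[27]=+0.226 → step 28: x=-0.097, v=-0.057, θ=0.024, ω=-0.025
apply F[28]=+0.217 → step 29: x=-0.098, v=-0.052, θ=0.023, ω=-0.027
apply F[29]=+0.210 → step 30: x=-0.099, v=-0.047, θ=0.023, ω=-0.028
apply F[30]=+0.201 → step 31: x=-0.100, v=-0.042, θ=0.022, ω=-0.029
apply F[31]=+0.194 → step 32: x=-0.101, v=-0.038, θ=0.022, ω=-0.030
max |θ| = 0.086 ≤ 0.164 over all 33 states.

Answer: never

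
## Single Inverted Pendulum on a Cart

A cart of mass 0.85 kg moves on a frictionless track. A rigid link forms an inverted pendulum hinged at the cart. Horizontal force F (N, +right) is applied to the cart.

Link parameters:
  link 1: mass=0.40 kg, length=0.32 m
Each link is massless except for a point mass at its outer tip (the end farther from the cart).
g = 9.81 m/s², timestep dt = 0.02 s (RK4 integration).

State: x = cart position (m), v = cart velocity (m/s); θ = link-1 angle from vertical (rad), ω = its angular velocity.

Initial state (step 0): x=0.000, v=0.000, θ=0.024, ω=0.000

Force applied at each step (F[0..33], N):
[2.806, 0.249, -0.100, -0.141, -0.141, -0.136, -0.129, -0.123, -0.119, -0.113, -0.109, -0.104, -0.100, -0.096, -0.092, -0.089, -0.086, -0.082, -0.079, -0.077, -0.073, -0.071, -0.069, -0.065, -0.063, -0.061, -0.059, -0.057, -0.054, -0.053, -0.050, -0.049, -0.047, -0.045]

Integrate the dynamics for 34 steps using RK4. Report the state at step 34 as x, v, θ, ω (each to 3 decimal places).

Answer: x=0.019, v=0.005, θ=-0.003, ω=0.005

Derivation:
apply F[0]=+2.806 → step 1: x=0.001, v=0.064, θ=0.022, ω=-0.185
apply F[1]=+0.249 → step 2: x=0.002, v=0.068, θ=0.018, ω=-0.185
apply F[2]=-0.100 → step 3: x=0.003, v=0.064, θ=0.015, ω=-0.163
apply F[3]=-0.141 → step 4: x=0.005, v=0.059, θ=0.012, ω=-0.140
apply F[4]=-0.141 → step 5: x=0.006, v=0.055, θ=0.009, ω=-0.120
apply F[5]=-0.136 → step 6: x=0.007, v=0.051, θ=0.007, ω=-0.103
apply F[6]=-0.129 → step 7: x=0.008, v=0.048, θ=0.005, ω=-0.088
apply F[7]=-0.123 → step 8: x=0.009, v=0.044, θ=0.004, ω=-0.075
apply F[8]=-0.119 → step 9: x=0.009, v=0.041, θ=0.002, ω=-0.064
apply F[9]=-0.113 → step 10: x=0.010, v=0.038, θ=0.001, ω=-0.054
apply F[10]=-0.109 → step 11: x=0.011, v=0.036, θ=0.000, ω=-0.045
apply F[11]=-0.104 → step 12: x=0.012, v=0.033, θ=-0.001, ω=-0.038
apply F[12]=-0.100 → step 13: x=0.012, v=0.031, θ=-0.001, ω=-0.032
apply F[13]=-0.096 → step 14: x=0.013, v=0.029, θ=-0.002, ω=-0.026
apply F[14]=-0.092 → step 15: x=0.014, v=0.027, θ=-0.003, ω=-0.022
apply F[15]=-0.089 → step 16: x=0.014, v=0.025, θ=-0.003, ω=-0.018
apply F[16]=-0.086 → step 17: x=0.015, v=0.023, θ=-0.003, ω=-0.014
apply F[17]=-0.082 → step 18: x=0.015, v=0.022, θ=-0.003, ω=-0.011
apply F[18]=-0.079 → step 19: x=0.015, v=0.020, θ=-0.004, ω=-0.008
apply F[19]=-0.077 → step 20: x=0.016, v=0.019, θ=-0.004, ω=-0.006
apply F[20]=-0.073 → step 21: x=0.016, v=0.017, θ=-0.004, ω=-0.004
apply F[21]=-0.071 → step 22: x=0.016, v=0.016, θ=-0.004, ω=-0.003
apply F[22]=-0.069 → step 23: x=0.017, v=0.015, θ=-0.004, ω=-0.001
apply F[23]=-0.065 → step 24: x=0.017, v=0.014, θ=-0.004, ω=-0.000
apply F[24]=-0.063 → step 25: x=0.017, v=0.013, θ=-0.004, ω=0.001
apply F[25]=-0.061 → step 26: x=0.018, v=0.012, θ=-0.004, ω=0.002
apply F[26]=-0.059 → step 27: x=0.018, v=0.011, θ=-0.004, ω=0.002
apply F[27]=-0.057 → step 28: x=0.018, v=0.010, θ=-0.004, ω=0.003
apply F[28]=-0.054 → step 29: x=0.018, v=0.009, θ=-0.004, ω=0.003
apply F[29]=-0.053 → step 30: x=0.018, v=0.008, θ=-0.004, ω=0.004
apply F[30]=-0.050 → step 31: x=0.019, v=0.007, θ=-0.004, ω=0.004
apply F[31]=-0.049 → step 32: x=0.019, v=0.006, θ=-0.004, ω=0.004
apply F[32]=-0.047 → step 33: x=0.019, v=0.005, θ=-0.004, ω=0.005
apply F[33]=-0.045 → step 34: x=0.019, v=0.005, θ=-0.003, ω=0.005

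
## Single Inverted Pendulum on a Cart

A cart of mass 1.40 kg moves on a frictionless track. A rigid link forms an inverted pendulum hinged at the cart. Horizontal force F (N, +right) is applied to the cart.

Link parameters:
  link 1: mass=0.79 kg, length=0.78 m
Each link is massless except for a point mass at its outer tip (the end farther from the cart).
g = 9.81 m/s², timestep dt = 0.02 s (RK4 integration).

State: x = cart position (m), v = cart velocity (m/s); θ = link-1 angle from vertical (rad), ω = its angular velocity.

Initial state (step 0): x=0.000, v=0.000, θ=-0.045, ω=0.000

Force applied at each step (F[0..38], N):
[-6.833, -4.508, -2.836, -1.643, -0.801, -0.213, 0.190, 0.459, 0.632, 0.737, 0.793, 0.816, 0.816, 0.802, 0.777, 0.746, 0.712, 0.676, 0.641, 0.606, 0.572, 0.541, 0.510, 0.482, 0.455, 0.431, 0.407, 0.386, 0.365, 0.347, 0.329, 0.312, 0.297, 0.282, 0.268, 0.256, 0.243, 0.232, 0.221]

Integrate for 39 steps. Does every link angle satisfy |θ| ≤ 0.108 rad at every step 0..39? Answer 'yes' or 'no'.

apply F[0]=-6.833 → step 1: x=-0.001, v=-0.093, θ=-0.044, ω=0.107
apply F[1]=-4.508 → step 2: x=-0.003, v=-0.152, θ=-0.041, ω=0.173
apply F[2]=-2.836 → step 3: x=-0.007, v=-0.188, θ=-0.037, ω=0.209
apply F[3]=-1.643 → step 4: x=-0.011, v=-0.208, θ=-0.033, ω=0.226
apply F[4]=-0.801 → step 5: x=-0.015, v=-0.216, θ=-0.028, ω=0.228
apply F[5]=-0.213 → step 6: x=-0.019, v=-0.216, θ=-0.024, ω=0.222
apply F[6]=+0.190 → step 7: x=-0.024, v=-0.211, θ=-0.020, ω=0.210
apply F[7]=+0.459 → step 8: x=-0.028, v=-0.203, θ=-0.016, ω=0.195
apply F[8]=+0.632 → step 9: x=-0.032, v=-0.192, θ=-0.012, ω=0.178
apply F[9]=+0.737 → step 10: x=-0.035, v=-0.180, θ=-0.008, ω=0.160
apply F[10]=+0.793 → step 11: x=-0.039, v=-0.168, θ=-0.005, ω=0.143
apply F[11]=+0.816 → step 12: x=-0.042, v=-0.156, θ=-0.003, ω=0.126
apply F[12]=+0.816 → step 13: x=-0.045, v=-0.144, θ=-0.000, ω=0.111
apply F[13]=+0.802 → step 14: x=-0.048, v=-0.133, θ=0.002, ω=0.096
apply F[14]=+0.777 → step 15: x=-0.050, v=-0.122, θ=0.003, ω=0.083
apply F[15]=+0.746 → step 16: x=-0.053, v=-0.112, θ=0.005, ω=0.071
apply F[16]=+0.712 → step 17: x=-0.055, v=-0.102, θ=0.006, ω=0.060
apply F[17]=+0.676 → step 18: x=-0.057, v=-0.094, θ=0.007, ω=0.051
apply F[18]=+0.641 → step 19: x=-0.059, v=-0.085, θ=0.008, ω=0.042
apply F[19]=+0.606 → step 20: x=-0.060, v=-0.078, θ=0.009, ω=0.035
apply F[20]=+0.572 → step 21: x=-0.062, v=-0.070, θ=0.010, ω=0.028
apply F[21]=+0.541 → step 22: x=-0.063, v=-0.064, θ=0.010, ω=0.022
apply F[22]=+0.510 → step 23: x=-0.064, v=-0.058, θ=0.011, ω=0.017
apply F[23]=+0.482 → step 24: x=-0.065, v=-0.052, θ=0.011, ω=0.012
apply F[24]=+0.455 → step 25: x=-0.066, v=-0.047, θ=0.011, ω=0.008
apply F[25]=+0.431 → step 26: x=-0.067, v=-0.042, θ=0.011, ω=0.005
apply F[26]=+0.407 → step 27: x=-0.068, v=-0.037, θ=0.011, ω=0.002
apply F[27]=+0.386 → step 28: x=-0.069, v=-0.033, θ=0.011, ω=-0.001
apply F[28]=+0.365 → step 29: x=-0.069, v=-0.029, θ=0.011, ω=-0.003
apply F[29]=+0.347 → step 30: x=-0.070, v=-0.025, θ=0.011, ω=-0.005
apply F[30]=+0.329 → step 31: x=-0.070, v=-0.022, θ=0.011, ω=-0.007
apply F[31]=+0.312 → step 32: x=-0.071, v=-0.019, θ=0.011, ω=-0.008
apply F[32]=+0.297 → step 33: x=-0.071, v=-0.016, θ=0.011, ω=-0.009
apply F[33]=+0.282 → step 34: x=-0.071, v=-0.013, θ=0.011, ω=-0.010
apply F[34]=+0.268 → step 35: x=-0.072, v=-0.010, θ=0.010, ω=-0.011
apply F[35]=+0.256 → step 36: x=-0.072, v=-0.008, θ=0.010, ω=-0.012
apply F[36]=+0.243 → step 37: x=-0.072, v=-0.005, θ=0.010, ω=-0.012
apply F[37]=+0.232 → step 38: x=-0.072, v=-0.003, θ=0.010, ω=-0.013
apply F[38]=+0.221 → step 39: x=-0.072, v=-0.001, θ=0.009, ω=-0.013
Max |angle| over trajectory = 0.045 rad; bound = 0.108 → within bound.

Answer: yes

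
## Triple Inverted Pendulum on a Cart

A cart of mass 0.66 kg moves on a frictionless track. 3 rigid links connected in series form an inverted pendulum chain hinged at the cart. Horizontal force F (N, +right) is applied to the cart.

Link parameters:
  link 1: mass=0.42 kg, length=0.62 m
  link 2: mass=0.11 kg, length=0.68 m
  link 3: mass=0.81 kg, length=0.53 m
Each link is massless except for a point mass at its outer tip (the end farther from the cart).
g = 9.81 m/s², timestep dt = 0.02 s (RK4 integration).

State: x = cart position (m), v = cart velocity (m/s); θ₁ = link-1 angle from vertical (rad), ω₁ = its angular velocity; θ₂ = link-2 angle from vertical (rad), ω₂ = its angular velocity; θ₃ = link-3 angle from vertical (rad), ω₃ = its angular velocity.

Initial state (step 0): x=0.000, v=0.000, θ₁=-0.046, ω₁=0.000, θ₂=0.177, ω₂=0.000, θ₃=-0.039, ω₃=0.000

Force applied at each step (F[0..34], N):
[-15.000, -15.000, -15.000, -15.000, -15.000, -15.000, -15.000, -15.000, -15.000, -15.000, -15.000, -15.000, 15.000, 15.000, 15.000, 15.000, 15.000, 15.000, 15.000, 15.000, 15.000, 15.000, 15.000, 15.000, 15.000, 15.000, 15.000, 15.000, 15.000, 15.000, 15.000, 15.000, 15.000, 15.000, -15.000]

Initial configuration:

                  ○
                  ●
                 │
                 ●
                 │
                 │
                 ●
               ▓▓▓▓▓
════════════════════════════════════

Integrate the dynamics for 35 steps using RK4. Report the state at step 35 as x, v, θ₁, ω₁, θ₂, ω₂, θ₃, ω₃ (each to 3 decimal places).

apply F[0]=-15.000 → step 1: x=-0.004, v=-0.440, θ₁=-0.040, ω₁=0.584, θ₂=0.182, ω₂=0.495, θ₃=-0.044, ω₃=-0.488
apply F[1]=-15.000 → step 2: x=-0.018, v=-0.885, θ₁=-0.022, ω₁=1.198, θ₂=0.196, ω₂=0.941, θ₃=-0.058, ω₃=-0.938
apply F[2]=-15.000 → step 3: x=-0.040, v=-1.338, θ₁=0.008, ω₁=1.861, θ₂=0.219, ω₂=1.283, θ₃=-0.081, ω₃=-1.297
apply F[3]=-15.000 → step 4: x=-0.071, v=-1.796, θ₁=0.052, ω₁=2.580, θ₂=0.247, ω₂=1.470, θ₃=-0.109, ω₃=-1.501
apply F[4]=-15.000 → step 5: x=-0.112, v=-2.252, θ₁=0.112, ω₁=3.339, θ₂=0.276, ω₂=1.470, θ₃=-0.139, ω₃=-1.498
apply F[5]=-15.000 → step 6: x=-0.161, v=-2.695, θ₁=0.186, ω₁=4.109, θ₂=0.304, ω₂=1.284, θ₃=-0.167, ω₃=-1.256
apply F[6]=-15.000 → step 7: x=-0.219, v=-3.106, θ₁=0.276, ω₁=4.845, θ₂=0.327, ω₂=0.942, θ₃=-0.188, ω₃=-0.759
apply F[7]=-15.000 → step 8: x=-0.285, v=-3.464, θ₁=0.379, ω₁=5.496, θ₂=0.341, ω₂=0.492, θ₃=-0.196, ω₃=-0.010
apply F[8]=-15.000 → step 9: x=-0.357, v=-3.751, θ₁=0.495, ω₁=6.010, θ₂=0.346, ω₂=-0.001, θ₃=-0.187, ω₃=0.968
apply F[9]=-15.000 → step 10: x=-0.435, v=-3.959, θ₁=0.619, ω₁=6.351, θ₂=0.341, ω₂=-0.479, θ₃=-0.156, ω₃=2.123
apply F[10]=-15.000 → step 11: x=-0.515, v=-4.088, θ₁=0.747, ω₁=6.498, θ₂=0.327, ω₂=-0.891, θ₃=-0.101, ω₃=3.381
apply F[11]=-15.000 → step 12: x=-0.598, v=-4.153, θ₁=0.877, ω₁=6.441, θ₂=0.307, ω₂=-1.177, θ₃=-0.021, ω₃=4.628
apply F[12]=+15.000 → step 13: x=-0.676, v=-3.645, θ₁=1.002, ω₁=6.032, θ₂=0.281, ω₂=-1.403, θ₃=0.075, ω₃=4.982
apply F[13]=+15.000 → step 14: x=-0.744, v=-3.163, θ₁=1.119, ω₁=5.699, θ₂=0.251, ω₂=-1.536, θ₃=0.177, ω₃=5.182
apply F[14]=+15.000 → step 15: x=-0.802, v=-2.706, θ₁=1.230, ω₁=5.450, θ₂=0.220, ω₂=-1.542, θ₃=0.281, ω₃=5.192
apply F[15]=+15.000 → step 16: x=-0.852, v=-2.272, θ₁=1.338, ω₁=5.313, θ₂=0.190, ω₂=-1.434, θ₃=0.384, ω₃=5.038
apply F[16]=+15.000 → step 17: x=-0.893, v=-1.851, θ₁=1.444, ω₁=5.300, θ₂=0.163, ω₂=-1.263, θ₃=0.482, ω₃=4.795
apply F[17]=+15.000 → step 18: x=-0.926, v=-1.432, θ₁=1.550, ω₁=5.406, θ₂=0.140, ω₂=-1.062, θ₃=0.575, ω₃=4.526
apply F[18]=+15.000 → step 19: x=-0.950, v=-1.002, θ₁=1.661, ω₁=5.624, θ₂=0.121, ω₂=-0.839, θ₃=0.663, ω₃=4.269
apply F[19]=+15.000 → step 20: x=-0.966, v=-0.551, θ₁=1.776, ω₁=5.953, θ₂=0.106, ω₂=-0.586, θ₃=0.746, ω₃=4.044
apply F[20]=+15.000 → step 21: x=-0.972, v=-0.066, θ₁=1.899, ω₁=6.403, θ₂=0.098, ω₂=-0.286, θ₃=0.825, ω₃=3.870
apply F[21]=+15.000 → step 22: x=-0.968, v=0.467, θ₁=2.033, ω₁=6.997, θ₂=0.095, ω₂=0.087, θ₃=0.902, ω₃=3.777
apply F[22]=+15.000 → step 23: x=-0.953, v=1.065, θ₁=2.181, ω₁=7.771, θ₂=0.102, ω₂=0.566, θ₃=0.977, ω₃=3.813
apply F[23]=+15.000 → step 24: x=-0.925, v=1.748, θ₁=2.346, ω₁=8.778, θ₂=0.119, ω₂=1.198, θ₃=1.056, ω₃=4.072
apply F[24]=+15.000 → step 25: x=-0.883, v=2.535, θ₁=2.534, ω₁=10.081, θ₂=0.151, ω₂=2.042, θ₃=1.143, ω₃=4.726
apply F[25]=+15.000 → step 26: x=-0.823, v=3.407, θ₁=2.751, ω₁=11.684, θ₂=0.203, ω₂=3.161, θ₃=1.249, ω₃=6.079
apply F[26]=+15.000 → step 27: x=-0.747, v=4.228, θ₁=3.001, ω₁=13.331, θ₂=0.280, ω₂=4.605, θ₃=1.393, ω₃=8.476
apply F[27]=+15.000 → step 28: x=-0.657, v=4.680, θ₁=3.280, ω₁=14.316, θ₂=0.390, ω₂=6.460, θ₃=1.594, ω₃=11.686
apply F[28]=+15.000 → step 29: x=-0.563, v=4.596, θ₁=3.566, ω₁=14.219, θ₂=0.543, ω₂=8.973, θ₃=1.857, ω₃=14.339
apply F[29]=+15.000 → step 30: x=-0.475, v=4.220, θ₁=3.845, ω₁=13.559, θ₂=0.753, ω₂=12.127, θ₃=2.155, ω₃=15.123
apply F[30]=+15.000 → step 31: x=-0.394, v=3.839, θ₁=4.109, ω₁=12.893, θ₂=1.028, ω₂=15.286, θ₃=2.445, ω₃=13.481
apply F[31]=+15.000 → step 32: x=-0.320, v=3.588, θ₁=4.361, ω₁=12.329, θ₂=1.360, ω₂=17.850, θ₃=2.678, ω₃=9.342
apply F[32]=+15.000 → step 33: x=-0.249, v=3.530, θ₁=4.601, ω₁=11.663, θ₂=1.740, ω₂=20.280, θ₃=2.804, ω₃=2.837
apply F[33]=+15.000 → step 34: x=-0.176, v=4.012, θ₁=4.822, ω₁=9.881, θ₂=2.188, ω₂=25.548, θ₃=2.763, ω₃=-8.353
apply F[34]=-15.000 → step 35: x=-0.071, v=6.526, θ₁=4.908, ω₁=-2.256, θ₂=2.764, ω₂=27.714, θ₃=2.437, ω₃=-18.164

Answer: x=-0.071, v=6.526, θ₁=4.908, ω₁=-2.256, θ₂=2.764, ω₂=27.714, θ₃=2.437, ω₃=-18.164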